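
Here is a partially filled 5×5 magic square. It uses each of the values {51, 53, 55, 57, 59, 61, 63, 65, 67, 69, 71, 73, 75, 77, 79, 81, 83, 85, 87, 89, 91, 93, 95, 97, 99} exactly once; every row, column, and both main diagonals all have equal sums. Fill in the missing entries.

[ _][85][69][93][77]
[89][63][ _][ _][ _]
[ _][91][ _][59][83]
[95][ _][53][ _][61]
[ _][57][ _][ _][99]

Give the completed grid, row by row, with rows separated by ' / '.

The 25 entries sum to 1875, so each line sums to 1875/5 = 375.
Row 1 needs 375; the known cells sum to 324, so (1,1) = 51.
Using column 2: 85 + 63 + 91 + 57 + ? → (4,2) = 375 − 296 = 79.
Column 5: 77 + 83 + 61 + 99 + ? = 375, so (2,5) = 55.
Row 4: 95 + 79 + 53 + 61 + ? = 375, so (4,4) = 87.
Main diagonal: 51 + 63 + 87 + 99 + ? = 375, so (3,3) = 75.
Using row 3: 91 + 75 + 59 + 83 + ? → (3,1) = 375 − 308 = 67.
Column 1: 51 + 89 + 67 + 95 + ? = 375, so (5,1) = 73.
Anti-diagonal must total 375; the given cells sum to 304, so (2,4) = 71.
Using row 2: 89 + 63 + 71 + 55 + ? → (2,3) = 375 − 278 = 97.
Column 3 needs 375; the known cells sum to 294, so (5,3) = 81.
Column 4: 93 + 71 + 59 + 87 + ? = 375, so (5,4) = 65.

51 85 69 93 77 / 89 63 97 71 55 / 67 91 75 59 83 / 95 79 53 87 61 / 73 57 81 65 99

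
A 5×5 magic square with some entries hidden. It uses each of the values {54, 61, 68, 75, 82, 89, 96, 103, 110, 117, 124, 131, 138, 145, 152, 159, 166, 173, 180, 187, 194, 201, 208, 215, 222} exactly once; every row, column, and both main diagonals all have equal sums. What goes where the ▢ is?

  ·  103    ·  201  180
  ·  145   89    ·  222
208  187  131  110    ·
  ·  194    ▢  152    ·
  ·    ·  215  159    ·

The 25 entries sum to 3450, so each line sums to 3450/5 = 690.
Row 3 needs 690; the known cells sum to 636, so (3,5) = 54.
Using column 2: 103 + 145 + 187 + 194 + ? → (5,2) = 690 − 629 = 61.
From column 4, 690 − (201 + 110 + 152 + 159) gives (2,4) = 68.
From anti-diagonal, 690 − (180 + 68 + 131 + 194) gives (5,1) = 117.
From row 2, 690 − (145 + 89 + 68 + 222) gives (2,1) = 166.
Using row 5: 117 + 61 + 215 + 159 + ? → (5,5) = 690 − 552 = 138.
Column 5 needs 690; the known cells sum to 594, so (4,5) = 96.
Using main diagonal: 145 + 131 + 152 + 138 + ? → (1,1) = 690 − 566 = 124.
Row 1 must total 690; the given cells sum to 608, so (1,3) = 82.
The remaining cell in column 1 is (4,1) = 690 − 615 = 75.
From column 3, 690 − (82 + 89 + 131 + 215) gives (4,3) = 173.

173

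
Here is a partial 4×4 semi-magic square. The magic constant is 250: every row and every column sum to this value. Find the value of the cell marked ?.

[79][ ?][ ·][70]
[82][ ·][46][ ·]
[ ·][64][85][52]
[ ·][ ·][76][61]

The remaining cell in row 3 is (3,1) = 250 − 201 = 49.
Column 1 needs 250; the known cells sum to 210, so (4,1) = 40.
Column 3: 46 + 85 + 76 + ? = 250, so (1,3) = 43.
From column 4, 250 − (70 + 52 + 61) gives (2,4) = 67.
Row 1 needs 250; the known cells sum to 192, so (1,2) = 58.

58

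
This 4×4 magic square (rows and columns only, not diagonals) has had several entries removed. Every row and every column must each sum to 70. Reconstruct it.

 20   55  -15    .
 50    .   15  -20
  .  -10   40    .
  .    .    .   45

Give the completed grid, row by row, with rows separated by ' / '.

Row 1 must total 70; the given cells sum to 60, so (1,4) = 10.
The remaining cell in row 2 is (2,2) = 70 − 45 = 25.
Column 2: 55 + 25 + (-10) + ? = 70, so (4,2) = 0.
Column 3 must total 70; the given cells sum to 40, so (4,3) = 30.
Using column 4: 10 + (-20) + 45 + ? → (3,4) = 70 − 35 = 35.
Row 3: -10 + 40 + 35 + ? = 70, so (3,1) = 5.
Using row 4: 0 + 30 + 45 + ? → (4,1) = 70 − 75 = -5.

20 55 -15 10 / 50 25 15 -20 / 5 -10 40 35 / -5 0 30 45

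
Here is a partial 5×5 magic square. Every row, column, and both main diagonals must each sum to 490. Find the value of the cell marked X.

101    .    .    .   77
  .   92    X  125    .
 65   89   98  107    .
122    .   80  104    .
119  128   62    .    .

116

Row 3: 65 + 89 + 98 + 107 + ? = 490, so (3,5) = 131.
Column 1 must total 490; the given cells sum to 407, so (2,1) = 83.
From main diagonal, 490 − (101 + 92 + 98 + 104) gives (5,5) = 95.
Anti-diagonal needs 490; the known cells sum to 419, so (4,2) = 71.
From row 4, 490 − (122 + 71 + 80 + 104) gives (4,5) = 113.
Row 5: 119 + 128 + 62 + 95 + ? = 490, so (5,4) = 86.
Column 2: 92 + 89 + 71 + 128 + ? = 490, so (1,2) = 110.
Column 4 must total 490; the given cells sum to 422, so (1,4) = 68.
Column 5 needs 490; the known cells sum to 416, so (2,5) = 74.
From row 1, 490 − (101 + 110 + 68 + 77) gives (1,3) = 134.
From row 2, 490 − (83 + 92 + 125 + 74) gives (2,3) = 116.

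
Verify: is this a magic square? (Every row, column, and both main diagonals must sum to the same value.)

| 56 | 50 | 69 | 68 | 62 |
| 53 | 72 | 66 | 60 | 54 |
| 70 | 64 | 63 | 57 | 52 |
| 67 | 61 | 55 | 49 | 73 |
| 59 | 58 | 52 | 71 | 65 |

Row 1: 56 + 50 + 69 + 68 + 62 = 305.
Row 2: 53 + 72 + 66 + 60 + 54 = 305.
Row 3: 70 + 64 + 63 + 57 + 52 = 306.
Row 4: 67 + 61 + 55 + 49 + 73 = 305.
Row 5: 59 + 58 + 52 + 71 + 65 = 305.
Column 1: 56 + 53 + 70 + 67 + 59 = 305.
Column 2: 50 + 72 + 64 + 61 + 58 = 305.
Column 3: 69 + 66 + 63 + 55 + 52 = 305.
Column 4: 68 + 60 + 57 + 49 + 71 = 305.
Column 5: 62 + 54 + 52 + 73 + 65 = 306.
Main diagonal: 56 + 72 + 63 + 49 + 65 = 305.
Anti-diagonal: 62 + 60 + 63 + 61 + 59 = 305.

No — column 5 sums to 306 but row 4 sums to 305.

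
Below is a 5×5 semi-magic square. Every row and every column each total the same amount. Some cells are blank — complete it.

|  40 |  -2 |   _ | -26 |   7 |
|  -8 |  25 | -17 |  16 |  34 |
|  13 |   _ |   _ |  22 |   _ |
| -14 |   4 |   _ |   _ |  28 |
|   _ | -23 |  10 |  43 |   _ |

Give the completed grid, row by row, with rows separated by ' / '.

40 -2 31 -26 7 / -8 25 -17 16 34 / 13 46 -11 22 -20 / -14 4 37 -5 28 / 19 -23 10 43 1

Row 2 is already complete: -8 + 25 + -17 + 16 + 34 = 50, so that is the magic constant.
Using row 1: 40 + (-2) + (-26) + 7 + ? → (1,3) = 50 − 19 = 31.
From column 1, 50 − (40 + (-8) + 13 + (-14)) gives (5,1) = 19.
Column 2 needs 50; the known cells sum to 4, so (3,2) = 46.
From column 4, 50 − (-26 + 16 + 22 + 43) gives (4,4) = -5.
The remaining cell in row 4 is (4,3) = 50 − 13 = 37.
Row 5 must total 50; the given cells sum to 49, so (5,5) = 1.
The remaining cell in column 3 is (3,3) = 50 − 61 = -11.
The remaining cell in column 5 is (3,5) = 50 − 70 = -20.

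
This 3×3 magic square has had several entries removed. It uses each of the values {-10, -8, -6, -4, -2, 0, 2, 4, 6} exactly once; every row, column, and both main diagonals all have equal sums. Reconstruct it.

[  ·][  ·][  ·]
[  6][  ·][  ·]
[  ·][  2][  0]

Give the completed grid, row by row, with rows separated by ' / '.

The 9 entries sum to -18, so each line sums to -18/3 = -6.
Row 3: 2 + 0 + ? = -6, so (3,1) = -8.
Column 1: 6 + (-8) + ? = -6, so (1,1) = -4.
The remaining cell in main diagonal is (2,2) = -6 − (-4) = -2.
Using anti-diagonal: -2 + (-8) + ? → (1,3) = -6 − (-10) = 4.
From row 1, -6 − (-4 + 4) gives (1,2) = -6.
From row 2, -6 − (6 + (-2)) gives (2,3) = -10.

-4 -6 4 / 6 -2 -10 / -8 2 0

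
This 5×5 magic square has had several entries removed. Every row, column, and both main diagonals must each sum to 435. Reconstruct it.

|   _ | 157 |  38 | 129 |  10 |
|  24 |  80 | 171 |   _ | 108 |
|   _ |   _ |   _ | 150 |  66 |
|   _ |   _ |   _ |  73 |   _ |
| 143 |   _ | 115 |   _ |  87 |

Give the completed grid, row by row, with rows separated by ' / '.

Using row 1: 157 + 38 + 129 + 10 + ? → (1,1) = 435 − 334 = 101.
The remaining cell in row 2 is (2,4) = 435 − 383 = 52.
From column 4, 435 − (129 + 52 + 150 + 73) gives (5,4) = 31.
Column 5 must total 435; the given cells sum to 271, so (4,5) = 164.
Using main diagonal: 101 + 80 + 73 + 87 + ? → (3,3) = 435 − 341 = 94.
From anti-diagonal, 435 − (10 + 52 + 94 + 143) gives (4,2) = 136.
From row 5, 435 − (143 + 115 + 31 + 87) gives (5,2) = 59.
Column 2 needs 435; the known cells sum to 432, so (3,2) = 3.
Column 3: 38 + 171 + 94 + 115 + ? = 435, so (4,3) = 17.
The remaining cell in row 3 is (3,1) = 435 − 313 = 122.
From row 4, 435 − (136 + 17 + 73 + 164) gives (4,1) = 45.

101 157 38 129 10 / 24 80 171 52 108 / 122 3 94 150 66 / 45 136 17 73 164 / 143 59 115 31 87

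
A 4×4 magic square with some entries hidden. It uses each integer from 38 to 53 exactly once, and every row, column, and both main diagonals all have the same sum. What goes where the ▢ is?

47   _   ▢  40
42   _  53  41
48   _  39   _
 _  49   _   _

52

The entries are 38 through 53, which sum to 728, so each line sums to 728/4 = 182.
From row 2, 182 − (42 + 53 + 41) gives (2,2) = 46.
Column 1 must total 182; the given cells sum to 137, so (4,1) = 45.
Using main diagonal: 47 + 46 + 39 + ? → (4,4) = 182 − 132 = 50.
Using anti-diagonal: 40 + 53 + 45 + ? → (3,2) = 182 − 138 = 44.
Using row 3: 48 + 44 + 39 + ? → (3,4) = 182 − 131 = 51.
Row 4: 45 + 49 + 50 + ? = 182, so (4,3) = 38.
Using column 2: 46 + 44 + 49 + ? → (1,2) = 182 − 139 = 43.
Using column 3: 53 + 39 + 38 + ? → (1,3) = 182 − 130 = 52.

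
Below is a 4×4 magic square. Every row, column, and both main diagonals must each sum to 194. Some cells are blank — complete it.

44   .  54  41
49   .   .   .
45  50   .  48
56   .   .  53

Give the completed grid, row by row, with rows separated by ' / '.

44 55 54 41 / 49 46 47 52 / 45 50 51 48 / 56 43 42 53

From row 1, 194 − (44 + 54 + 41) gives (1,2) = 55.
Row 3 must total 194; the given cells sum to 143, so (3,3) = 51.
The remaining cell in column 4 is (2,4) = 194 − 142 = 52.
Main diagonal must total 194; the given cells sum to 148, so (2,2) = 46.
Using anti-diagonal: 41 + 50 + 56 + ? → (2,3) = 194 − 147 = 47.
Using column 2: 55 + 46 + 50 + ? → (4,2) = 194 − 151 = 43.
The remaining cell in column 3 is (4,3) = 194 − 152 = 42.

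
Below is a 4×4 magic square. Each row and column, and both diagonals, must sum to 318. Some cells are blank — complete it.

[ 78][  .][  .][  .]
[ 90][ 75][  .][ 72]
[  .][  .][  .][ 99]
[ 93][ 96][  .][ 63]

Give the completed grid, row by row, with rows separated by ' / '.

78 87 69 84 / 90 75 81 72 / 57 60 102 99 / 93 96 66 63

The remaining cell in row 2 is (2,3) = 318 − 237 = 81.
From row 4, 318 − (93 + 96 + 63) gives (4,3) = 66.
Column 1 needs 318; the known cells sum to 261, so (3,1) = 57.
Column 4 needs 318; the known cells sum to 234, so (1,4) = 84.
Main diagonal must total 318; the given cells sum to 216, so (3,3) = 102.
From anti-diagonal, 318 − (84 + 81 + 93) gives (3,2) = 60.
Column 2 needs 318; the known cells sum to 231, so (1,2) = 87.
Column 3 must total 318; the given cells sum to 249, so (1,3) = 69.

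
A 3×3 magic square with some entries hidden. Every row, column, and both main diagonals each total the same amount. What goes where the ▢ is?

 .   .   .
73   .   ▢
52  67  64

Row 3 is complete and sums to 183; that is the magic constant.
From column 1, 183 − (73 + 52) gives (1,1) = 58.
The remaining cell in main diagonal is (2,2) = 183 − 122 = 61.
Using anti-diagonal: 61 + 52 + ? → (1,3) = 183 − 113 = 70.
Row 1 needs 183; the known cells sum to 128, so (1,2) = 55.
Row 2: 73 + 61 + ? = 183, so (2,3) = 49.

49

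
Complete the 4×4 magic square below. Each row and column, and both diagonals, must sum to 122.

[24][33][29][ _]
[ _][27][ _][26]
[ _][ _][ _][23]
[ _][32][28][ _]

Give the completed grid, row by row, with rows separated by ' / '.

Row 1: 24 + 33 + 29 + ? = 122, so (1,4) = 36.
The remaining cell in column 2 is (3,2) = 122 − 92 = 30.
From column 4, 122 − (36 + 26 + 23) gives (4,4) = 37.
Main diagonal must total 122; the given cells sum to 88, so (3,3) = 34.
Using row 3: 30 + 34 + 23 + ? → (3,1) = 122 − 87 = 35.
Row 4: 32 + 28 + 37 + ? = 122, so (4,1) = 25.
Column 1 needs 122; the known cells sum to 84, so (2,1) = 38.
From column 3, 122 − (29 + 34 + 28) gives (2,3) = 31.

24 33 29 36 / 38 27 31 26 / 35 30 34 23 / 25 32 28 37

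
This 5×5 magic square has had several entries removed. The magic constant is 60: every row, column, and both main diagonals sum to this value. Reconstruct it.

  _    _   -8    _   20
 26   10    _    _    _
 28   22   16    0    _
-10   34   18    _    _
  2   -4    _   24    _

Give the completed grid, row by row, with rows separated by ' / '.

Row 3 needs 60; the known cells sum to 66, so (3,5) = -6.
Using column 1: 26 + 28 + (-10) + 2 + ? → (1,1) = 60 − 46 = 14.
Using column 2: 10 + 22 + 34 + (-4) + ? → (1,2) = 60 − 62 = -2.
Anti-diagonal needs 60; the known cells sum to 72, so (2,4) = -12.
Row 1 must total 60; the given cells sum to 24, so (1,4) = 36.
Using column 4: 36 + (-12) + 0 + 24 + ? → (4,4) = 60 − 48 = 12.
The remaining cell in main diagonal is (5,5) = 60 − 52 = 8.
Row 4 must total 60; the given cells sum to 54, so (4,5) = 6.
Row 5 must total 60; the given cells sum to 30, so (5,3) = 30.
The remaining cell in column 3 is (2,3) = 60 − 56 = 4.
From column 5, 60 − (20 + (-6) + 6 + 8) gives (2,5) = 32.

14 -2 -8 36 20 / 26 10 4 -12 32 / 28 22 16 0 -6 / -10 34 18 12 6 / 2 -4 30 24 8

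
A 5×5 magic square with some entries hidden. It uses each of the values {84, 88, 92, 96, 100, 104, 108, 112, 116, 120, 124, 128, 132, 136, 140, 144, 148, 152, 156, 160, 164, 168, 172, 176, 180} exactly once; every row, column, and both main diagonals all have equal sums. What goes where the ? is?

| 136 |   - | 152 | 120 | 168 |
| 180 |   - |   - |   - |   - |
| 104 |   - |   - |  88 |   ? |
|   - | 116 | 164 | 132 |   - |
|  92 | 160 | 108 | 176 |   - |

The 25 entries sum to 3300, so each line sums to 3300/5 = 660.
Row 1: 136 + 152 + 120 + 168 + ? = 660, so (1,2) = 84.
From row 5, 660 − (92 + 160 + 108 + 176) gives (5,5) = 124.
From column 1, 660 − (136 + 180 + 104 + 92) gives (4,1) = 148.
Using column 4: 120 + 88 + 132 + 176 + ? → (2,4) = 660 − 516 = 144.
Anti-diagonal needs 660; the known cells sum to 520, so (3,3) = 140.
Row 4 needs 660; the known cells sum to 560, so (4,5) = 100.
Column 3 needs 660; the known cells sum to 564, so (2,3) = 96.
Main diagonal needs 660; the known cells sum to 532, so (2,2) = 128.
Row 2: 180 + 128 + 96 + 144 + ? = 660, so (2,5) = 112.
Column 2 needs 660; the known cells sum to 488, so (3,2) = 172.
Using column 5: 168 + 112 + 100 + 124 + ? → (3,5) = 660 − 504 = 156.

156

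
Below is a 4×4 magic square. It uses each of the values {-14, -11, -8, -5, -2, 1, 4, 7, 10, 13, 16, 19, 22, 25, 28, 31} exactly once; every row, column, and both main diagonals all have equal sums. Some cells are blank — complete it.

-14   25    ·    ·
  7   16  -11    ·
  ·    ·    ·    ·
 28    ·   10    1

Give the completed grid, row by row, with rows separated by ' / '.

-14 25 4 19 / 7 16 -11 22 / 13 -2 31 -8 / 28 -5 10 1

The 16 entries sum to 136, so each line sums to 136/4 = 34.
From row 2, 34 − (7 + 16 + (-11)) gives (2,4) = 22.
Row 4 needs 34; the known cells sum to 39, so (4,2) = -5.
From column 1, 34 − (-14 + 7 + 28) gives (3,1) = 13.
The remaining cell in column 2 is (3,2) = 34 − 36 = -2.
From main diagonal, 34 − (-14 + 16 + 1) gives (3,3) = 31.
The remaining cell in anti-diagonal is (1,4) = 34 − 15 = 19.
Row 1: -14 + 25 + 19 + ? = 34, so (1,3) = 4.
Row 3 must total 34; the given cells sum to 42, so (3,4) = -8.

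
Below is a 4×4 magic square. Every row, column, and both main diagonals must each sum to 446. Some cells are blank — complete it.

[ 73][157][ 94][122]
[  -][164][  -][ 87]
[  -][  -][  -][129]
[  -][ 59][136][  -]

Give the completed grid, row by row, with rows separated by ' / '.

73 157 94 122 / 80 164 115 87 / 150 66 101 129 / 143 59 136 108

From column 2, 446 − (157 + 164 + 59) gives (3,2) = 66.
Column 4: 122 + 87 + 129 + ? = 446, so (4,4) = 108.
From main diagonal, 446 − (73 + 164 + 108) gives (3,3) = 101.
From row 3, 446 − (66 + 101 + 129) gives (3,1) = 150.
Row 4: 59 + 136 + 108 + ? = 446, so (4,1) = 143.
The remaining cell in column 1 is (2,1) = 446 − 366 = 80.
Column 3: 94 + 101 + 136 + ? = 446, so (2,3) = 115.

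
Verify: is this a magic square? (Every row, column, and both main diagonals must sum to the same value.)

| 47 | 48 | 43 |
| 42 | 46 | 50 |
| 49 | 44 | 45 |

Row 1: 47 + 48 + 43 = 138.
Row 2: 42 + 46 + 50 = 138.
Row 3: 49 + 44 + 45 = 138.
Column 1: 47 + 42 + 49 = 138.
Column 2: 48 + 46 + 44 = 138.
Column 3: 43 + 50 + 45 = 138.
Main diagonal: 47 + 46 + 45 = 138.
Anti-diagonal: 43 + 46 + 49 = 138.
All lines sum to 138.

Yes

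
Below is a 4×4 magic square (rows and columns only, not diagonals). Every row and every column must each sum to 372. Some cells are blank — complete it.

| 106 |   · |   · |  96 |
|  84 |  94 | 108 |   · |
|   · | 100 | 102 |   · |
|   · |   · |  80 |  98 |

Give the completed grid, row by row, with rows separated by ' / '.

Row 2 must total 372; the given cells sum to 286, so (2,4) = 86.
The remaining cell in column 3 is (1,3) = 372 − 290 = 82.
Column 4 needs 372; the known cells sum to 280, so (3,4) = 92.
From row 1, 372 − (106 + 82 + 96) gives (1,2) = 88.
Row 3 must total 372; the given cells sum to 294, so (3,1) = 78.
The remaining cell in column 1 is (4,1) = 372 − 268 = 104.
Column 2: 88 + 94 + 100 + ? = 372, so (4,2) = 90.

106 88 82 96 / 84 94 108 86 / 78 100 102 92 / 104 90 80 98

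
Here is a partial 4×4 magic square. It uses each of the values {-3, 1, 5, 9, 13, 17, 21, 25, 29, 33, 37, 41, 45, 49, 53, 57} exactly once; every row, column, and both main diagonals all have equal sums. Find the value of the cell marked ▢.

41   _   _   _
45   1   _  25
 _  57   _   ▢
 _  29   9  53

33

The 16 entries sum to 432, so each line sums to 432/4 = 108.
Row 2 must total 108; the given cells sum to 71, so (2,3) = 37.
The remaining cell in row 4 is (4,1) = 108 − 91 = 17.
Column 1 needs 108; the known cells sum to 103, so (3,1) = 5.
From column 2, 108 − (1 + 57 + 29) gives (1,2) = 21.
Main diagonal needs 108; the known cells sum to 95, so (3,3) = 13.
Anti-diagonal needs 108; the known cells sum to 111, so (1,4) = -3.
Row 1 must total 108; the given cells sum to 59, so (1,3) = 49.
The remaining cell in row 3 is (3,4) = 108 − 75 = 33.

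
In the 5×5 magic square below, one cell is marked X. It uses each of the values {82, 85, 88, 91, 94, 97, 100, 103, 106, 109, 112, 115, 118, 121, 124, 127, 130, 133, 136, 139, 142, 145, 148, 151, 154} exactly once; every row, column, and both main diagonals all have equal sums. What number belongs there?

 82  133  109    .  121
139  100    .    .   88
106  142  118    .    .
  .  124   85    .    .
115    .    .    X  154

The 25 entries sum to 2950, so each line sums to 2950/5 = 590.
Row 1: 82 + 133 + 109 + 121 + ? = 590, so (1,4) = 145.
Column 1: 82 + 139 + 106 + 115 + ? = 590, so (4,1) = 148.
Column 2: 133 + 100 + 142 + 124 + ? = 590, so (5,2) = 91.
Using main diagonal: 82 + 100 + 118 + 154 + ? → (4,4) = 590 − 454 = 136.
Anti-diagonal needs 590; the known cells sum to 478, so (2,4) = 112.
From row 2, 590 − (139 + 100 + 112 + 88) gives (2,3) = 151.
From row 4, 590 − (148 + 124 + 85 + 136) gives (4,5) = 97.
Using column 3: 109 + 151 + 118 + 85 + ? → (5,3) = 590 − 463 = 127.
Column 5: 121 + 88 + 97 + 154 + ? = 590, so (3,5) = 130.
From row 3, 590 − (106 + 142 + 118 + 130) gives (3,4) = 94.
From row 5, 590 − (115 + 91 + 127 + 154) gives (5,4) = 103.

103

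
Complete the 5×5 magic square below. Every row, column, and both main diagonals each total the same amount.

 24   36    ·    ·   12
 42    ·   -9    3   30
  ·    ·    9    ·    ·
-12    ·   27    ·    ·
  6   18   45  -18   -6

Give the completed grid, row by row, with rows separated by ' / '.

24 36 -27 0 12 / 42 -21 -9 3 30 / -15 -3 9 21 33 / -12 15 27 39 -24 / 6 18 45 -18 -6

Row 5 is already complete: 6 + 18 + 45 + -18 + -6 = 45, so that is the magic constant.
Row 2 needs 45; the known cells sum to 66, so (2,2) = -21.
Using column 1: 24 + 42 + (-12) + 6 + ? → (3,1) = 45 − 60 = -15.
The remaining cell in column 3 is (1,3) = 45 − 72 = -27.
Main diagonal must total 45; the given cells sum to 6, so (4,4) = 39.
Anti-diagonal needs 45; the known cells sum to 30, so (4,2) = 15.
Row 1 must total 45; the given cells sum to 45, so (1,4) = 0.
The remaining cell in row 4 is (4,5) = 45 − 69 = -24.
The remaining cell in column 2 is (3,2) = 45 − 48 = -3.
From column 4, 45 − (0 + 3 + 39 + (-18)) gives (3,4) = 21.
Using column 5: 12 + 30 + (-24) + (-6) + ? → (3,5) = 45 − 12 = 33.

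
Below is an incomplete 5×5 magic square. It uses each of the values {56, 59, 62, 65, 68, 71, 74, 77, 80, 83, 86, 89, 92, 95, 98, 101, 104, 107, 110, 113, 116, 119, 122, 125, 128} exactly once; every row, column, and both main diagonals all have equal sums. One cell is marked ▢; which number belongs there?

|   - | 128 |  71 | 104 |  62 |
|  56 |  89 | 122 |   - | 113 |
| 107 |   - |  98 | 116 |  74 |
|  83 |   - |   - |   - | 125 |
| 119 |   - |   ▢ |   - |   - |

The 25 entries sum to 2300, so each line sums to 2300/5 = 460.
Row 1 needs 460; the known cells sum to 365, so (1,1) = 95.
Row 2 must total 460; the given cells sum to 380, so (2,4) = 80.
Row 3 must total 460; the given cells sum to 395, so (3,2) = 65.
Column 5 needs 460; the known cells sum to 374, so (5,5) = 86.
From main diagonal, 460 − (95 + 89 + 98 + 86) gives (4,4) = 92.
The remaining cell in anti-diagonal is (4,2) = 460 − 359 = 101.
From row 4, 460 − (83 + 101 + 92 + 125) gives (4,3) = 59.
Column 2 needs 460; the known cells sum to 383, so (5,2) = 77.
Column 3: 71 + 122 + 98 + 59 + ? = 460, so (5,3) = 110.

110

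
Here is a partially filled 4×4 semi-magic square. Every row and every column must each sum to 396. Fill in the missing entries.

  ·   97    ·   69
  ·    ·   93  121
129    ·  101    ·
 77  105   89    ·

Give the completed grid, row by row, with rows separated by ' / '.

The remaining cell in row 4 is (4,4) = 396 − 271 = 125.
The remaining cell in column 3 is (1,3) = 396 − 283 = 113.
Column 4 must total 396; the given cells sum to 315, so (3,4) = 81.
Row 1: 97 + 113 + 69 + ? = 396, so (1,1) = 117.
Row 3 must total 396; the given cells sum to 311, so (3,2) = 85.
Using column 1: 117 + 129 + 77 + ? → (2,1) = 396 − 323 = 73.
Column 2: 97 + 85 + 105 + ? = 396, so (2,2) = 109.

117 97 113 69 / 73 109 93 121 / 129 85 101 81 / 77 105 89 125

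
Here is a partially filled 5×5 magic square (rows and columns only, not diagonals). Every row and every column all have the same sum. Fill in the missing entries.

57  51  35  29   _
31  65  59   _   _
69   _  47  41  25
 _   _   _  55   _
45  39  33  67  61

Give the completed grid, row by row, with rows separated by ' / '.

57 51 35 29 73 / 31 65 59 53 37 / 69 63 47 41 25 / 43 27 71 55 49 / 45 39 33 67 61

Row 5 is already complete: 45 + 39 + 33 + 67 + 61 = 245, so that is the magic constant.
Row 1 must total 245; the given cells sum to 172, so (1,5) = 73.
Row 3 needs 245; the known cells sum to 182, so (3,2) = 63.
From column 1, 245 − (57 + 31 + 69 + 45) gives (4,1) = 43.
The remaining cell in column 2 is (4,2) = 245 − 218 = 27.
Column 3 needs 245; the known cells sum to 174, so (4,3) = 71.
Column 4 must total 245; the given cells sum to 192, so (2,4) = 53.
Using row 2: 31 + 65 + 59 + 53 + ? → (2,5) = 245 − 208 = 37.
Using row 4: 43 + 27 + 71 + 55 + ? → (4,5) = 245 − 196 = 49.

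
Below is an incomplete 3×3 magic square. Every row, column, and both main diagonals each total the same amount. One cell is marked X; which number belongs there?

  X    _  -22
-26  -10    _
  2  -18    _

Anti-diagonal is complete and sums to -30; that is the magic constant.
Row 2 must total -30; the given cells sum to -36, so (2,3) = 6.
The remaining cell in row 3 is (3,3) = -30 − (-16) = -14.
Using column 1: -26 + 2 + ? → (1,1) = -30 − (-24) = -6.

-6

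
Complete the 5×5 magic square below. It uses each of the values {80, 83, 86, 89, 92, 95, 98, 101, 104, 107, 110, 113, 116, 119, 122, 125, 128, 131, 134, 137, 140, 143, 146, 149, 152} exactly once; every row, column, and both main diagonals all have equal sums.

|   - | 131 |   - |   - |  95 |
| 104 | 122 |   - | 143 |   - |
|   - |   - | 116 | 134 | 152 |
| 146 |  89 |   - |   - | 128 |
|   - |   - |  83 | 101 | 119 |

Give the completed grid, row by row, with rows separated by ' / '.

The 25 entries sum to 2900, so each line sums to 2900/5 = 580.
Column 5: 95 + 152 + 128 + 119 + ? = 580, so (2,5) = 86.
Anti-diagonal must total 580; the given cells sum to 443, so (5,1) = 137.
Row 2: 104 + 122 + 143 + 86 + ? = 580, so (2,3) = 125.
Using row 5: 137 + 83 + 101 + 119 + ? → (5,2) = 580 − 440 = 140.
From column 2, 580 − (131 + 122 + 89 + 140) gives (3,2) = 98.
Row 3 must total 580; the given cells sum to 500, so (3,1) = 80.
Column 1: 104 + 80 + 146 + 137 + ? = 580, so (1,1) = 113.
From main diagonal, 580 − (113 + 122 + 116 + 119) gives (4,4) = 110.
The remaining cell in row 4 is (4,3) = 580 − 473 = 107.
The remaining cell in column 3 is (1,3) = 580 − 431 = 149.
Column 4 needs 580; the known cells sum to 488, so (1,4) = 92.

113 131 149 92 95 / 104 122 125 143 86 / 80 98 116 134 152 / 146 89 107 110 128 / 137 140 83 101 119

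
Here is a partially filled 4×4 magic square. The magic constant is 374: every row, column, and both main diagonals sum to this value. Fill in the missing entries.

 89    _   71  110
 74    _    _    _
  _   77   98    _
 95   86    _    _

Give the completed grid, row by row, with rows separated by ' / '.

89 104 71 110 / 74 107 92 101 / 116 77 98 83 / 95 86 113 80

Row 1: 89 + 71 + 110 + ? = 374, so (1,2) = 104.
The remaining cell in column 1 is (3,1) = 374 − 258 = 116.
Column 2 needs 374; the known cells sum to 267, so (2,2) = 107.
The remaining cell in main diagonal is (4,4) = 374 − 294 = 80.
The remaining cell in anti-diagonal is (2,3) = 374 − 282 = 92.
Row 2: 74 + 107 + 92 + ? = 374, so (2,4) = 101.
The remaining cell in row 3 is (3,4) = 374 − 291 = 83.
Row 4 needs 374; the known cells sum to 261, so (4,3) = 113.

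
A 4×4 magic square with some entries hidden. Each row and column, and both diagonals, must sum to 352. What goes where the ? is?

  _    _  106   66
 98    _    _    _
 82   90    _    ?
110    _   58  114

78

Using row 4: 110 + 58 + 114 + ? → (4,2) = 352 − 282 = 70.
Column 1 must total 352; the given cells sum to 290, so (1,1) = 62.
From anti-diagonal, 352 − (66 + 90 + 110) gives (2,3) = 86.
From row 1, 352 − (62 + 106 + 66) gives (1,2) = 118.
The remaining cell in column 2 is (2,2) = 352 − 278 = 74.
The remaining cell in column 3 is (3,3) = 352 − 250 = 102.
Row 2 must total 352; the given cells sum to 258, so (2,4) = 94.
From row 3, 352 − (82 + 90 + 102) gives (3,4) = 78.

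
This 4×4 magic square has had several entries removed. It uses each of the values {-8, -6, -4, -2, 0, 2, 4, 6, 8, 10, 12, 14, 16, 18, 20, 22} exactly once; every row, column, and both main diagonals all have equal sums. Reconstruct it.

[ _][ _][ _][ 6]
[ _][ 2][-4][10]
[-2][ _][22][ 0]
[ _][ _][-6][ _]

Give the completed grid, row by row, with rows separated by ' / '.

The 16 entries sum to 112, so each line sums to 112/4 = 28.
Row 2 must total 28; the given cells sum to 8, so (2,1) = 20.
From row 3, 28 − (-2 + 22 + 0) gives (3,2) = 8.
Using column 3: -4 + 22 + (-6) + ? → (1,3) = 28 − 12 = 16.
Using column 4: 6 + 10 + 0 + ? → (4,4) = 28 − 16 = 12.
Using main diagonal: 2 + 22 + 12 + ? → (1,1) = 28 − 36 = -8.
Anti-diagonal: 6 + (-4) + 8 + ? = 28, so (4,1) = 18.
Using row 1: -8 + 16 + 6 + ? → (1,2) = 28 − 14 = 14.
Row 4 must total 28; the given cells sum to 24, so (4,2) = 4.

-8 14 16 6 / 20 2 -4 10 / -2 8 22 0 / 18 4 -6 12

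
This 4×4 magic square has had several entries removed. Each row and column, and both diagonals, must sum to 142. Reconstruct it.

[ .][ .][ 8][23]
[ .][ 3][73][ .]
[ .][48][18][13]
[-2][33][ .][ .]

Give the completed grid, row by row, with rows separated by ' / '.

Row 3 needs 142; the known cells sum to 79, so (3,1) = 63.
Column 2: 3 + 48 + 33 + ? = 142, so (1,2) = 58.
Using column 3: 8 + 73 + 18 + ? → (4,3) = 142 − 99 = 43.
Row 1 must total 142; the given cells sum to 89, so (1,1) = 53.
From row 4, 142 − (-2 + 33 + 43) gives (4,4) = 68.
The remaining cell in column 1 is (2,1) = 142 − 114 = 28.
Column 4 must total 142; the given cells sum to 104, so (2,4) = 38.

53 58 8 23 / 28 3 73 38 / 63 48 18 13 / -2 33 43 68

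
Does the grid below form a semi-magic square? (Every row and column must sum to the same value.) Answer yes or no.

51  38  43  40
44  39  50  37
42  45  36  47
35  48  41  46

No — row 4 sums to 170 but row 1 sums to 172.

Row 1: 51 + 38 + 43 + 40 = 172.
Row 2: 44 + 39 + 50 + 37 = 170.
Row 3: 42 + 45 + 36 + 47 = 170.
Row 4: 35 + 48 + 41 + 46 = 170.
Column 1: 51 + 44 + 42 + 35 = 172.
Column 2: 38 + 39 + 45 + 48 = 170.
Column 3: 43 + 50 + 36 + 41 = 170.
Column 4: 40 + 37 + 47 + 46 = 170.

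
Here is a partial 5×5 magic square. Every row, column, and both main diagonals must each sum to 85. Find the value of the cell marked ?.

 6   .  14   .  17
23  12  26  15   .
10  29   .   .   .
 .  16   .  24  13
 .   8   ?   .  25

22

Row 2: 23 + 12 + 26 + 15 + ? = 85, so (2,5) = 9.
Column 2: 12 + 29 + 16 + 8 + ? = 85, so (1,2) = 20.
From column 5, 85 − (17 + 9 + 13 + 25) gives (3,5) = 21.
From main diagonal, 85 − (6 + 12 + 24 + 25) gives (3,3) = 18.
Anti-diagonal needs 85; the known cells sum to 66, so (5,1) = 19.
Row 1: 6 + 20 + 14 + 17 + ? = 85, so (1,4) = 28.
From row 3, 85 − (10 + 29 + 18 + 21) gives (3,4) = 7.
The remaining cell in column 1 is (4,1) = 85 − 58 = 27.
The remaining cell in column 4 is (5,4) = 85 − 74 = 11.
Row 4 must total 85; the given cells sum to 80, so (4,3) = 5.
Row 5 must total 85; the given cells sum to 63, so (5,3) = 22.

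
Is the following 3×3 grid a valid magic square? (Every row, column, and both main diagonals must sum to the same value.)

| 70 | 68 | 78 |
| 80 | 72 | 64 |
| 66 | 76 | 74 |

Yes

Row 1: 70 + 68 + 78 = 216.
Row 2: 80 + 72 + 64 = 216.
Row 3: 66 + 76 + 74 = 216.
Column 1: 70 + 80 + 66 = 216.
Column 2: 68 + 72 + 76 = 216.
Column 3: 78 + 64 + 74 = 216.
Main diagonal: 70 + 72 + 74 = 216.
Anti-diagonal: 78 + 72 + 66 = 216.
All lines sum to 216.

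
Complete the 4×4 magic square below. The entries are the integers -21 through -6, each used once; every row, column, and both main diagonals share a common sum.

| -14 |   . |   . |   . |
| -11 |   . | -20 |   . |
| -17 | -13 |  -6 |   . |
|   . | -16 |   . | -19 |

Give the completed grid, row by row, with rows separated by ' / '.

The entries are -21 through -6, which sum to -216, so each line sums to -216/4 = -54.
Row 3: -17 + (-13) + (-6) + ? = -54, so (3,4) = -18.
Column 1 must total -54; the given cells sum to -42, so (4,1) = -12.
Main diagonal: -14 + (-6) + (-19) + ? = -54, so (2,2) = -15.
Anti-diagonal: -20 + (-13) + (-12) + ? = -54, so (1,4) = -9.
Row 2 must total -54; the given cells sum to -46, so (2,4) = -8.
Using row 4: -12 + (-16) + (-19) + ? → (4,3) = -54 − (-47) = -7.
Column 2 needs -54; the known cells sum to -44, so (1,2) = -10.
From column 3, -54 − (-20 + (-6) + (-7)) gives (1,3) = -21.

-14 -10 -21 -9 / -11 -15 -20 -8 / -17 -13 -6 -18 / -12 -16 -7 -19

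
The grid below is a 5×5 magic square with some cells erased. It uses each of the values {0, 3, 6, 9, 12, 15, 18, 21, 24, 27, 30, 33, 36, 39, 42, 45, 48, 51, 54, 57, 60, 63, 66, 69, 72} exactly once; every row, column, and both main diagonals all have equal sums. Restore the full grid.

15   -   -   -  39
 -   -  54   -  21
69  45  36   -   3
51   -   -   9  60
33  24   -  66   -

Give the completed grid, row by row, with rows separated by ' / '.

The 25 entries sum to 900, so each line sums to 900/5 = 180.
From row 3, 180 − (69 + 45 + 36 + 3) gives (3,4) = 27.
Using column 1: 15 + 69 + 51 + 33 + ? → (2,1) = 180 − 168 = 12.
Column 5: 39 + 21 + 3 + 60 + ? = 180, so (5,5) = 57.
From main diagonal, 180 − (15 + 36 + 9 + 57) gives (2,2) = 63.
From row 2, 180 − (12 + 63 + 54 + 21) gives (2,4) = 30.
Row 5 needs 180; the known cells sum to 180, so (5,3) = 0.
From column 4, 180 − (30 + 27 + 9 + 66) gives (1,4) = 48.
Anti-diagonal must total 180; the given cells sum to 138, so (4,2) = 42.
Row 4 needs 180; the known cells sum to 162, so (4,3) = 18.
Using column 2: 63 + 45 + 42 + 24 + ? → (1,2) = 180 − 174 = 6.
Column 3 must total 180; the given cells sum to 108, so (1,3) = 72.

15 6 72 48 39 / 12 63 54 30 21 / 69 45 36 27 3 / 51 42 18 9 60 / 33 24 0 66 57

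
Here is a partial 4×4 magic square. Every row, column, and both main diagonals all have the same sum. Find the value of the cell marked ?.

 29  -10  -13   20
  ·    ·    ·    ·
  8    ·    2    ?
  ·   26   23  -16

Row 1 is complete and sums to 26; that is the magic constant.
Row 4 must total 26; the given cells sum to 33, so (4,1) = -7.
The remaining cell in column 1 is (2,1) = 26 − 30 = -4.
Column 3 needs 26; the known cells sum to 12, so (2,3) = 14.
Main diagonal must total 26; the given cells sum to 15, so (2,2) = 11.
Anti-diagonal needs 26; the known cells sum to 27, so (3,2) = -1.
From row 2, 26 − (-4 + 11 + 14) gives (2,4) = 5.
Row 3 must total 26; the given cells sum to 9, so (3,4) = 17.

17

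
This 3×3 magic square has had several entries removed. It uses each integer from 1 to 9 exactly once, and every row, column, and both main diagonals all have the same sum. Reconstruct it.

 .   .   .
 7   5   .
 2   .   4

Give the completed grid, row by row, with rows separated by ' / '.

The entries are 1 through 9, which sum to 45, so each line sums to 45/3 = 15.
Row 2 must total 15; the given cells sum to 12, so (2,3) = 3.
Row 3: 2 + 4 + ? = 15, so (3,2) = 9.
Column 1: 7 + 2 + ? = 15, so (1,1) = 6.
Column 2 needs 15; the known cells sum to 14, so (1,2) = 1.
From column 3, 15 − (3 + 4) gives (1,3) = 8.

6 1 8 / 7 5 3 / 2 9 4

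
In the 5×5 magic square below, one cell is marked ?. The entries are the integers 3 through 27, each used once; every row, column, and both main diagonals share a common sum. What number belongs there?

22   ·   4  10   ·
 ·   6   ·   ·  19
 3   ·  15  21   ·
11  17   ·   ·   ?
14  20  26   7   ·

5

The entries are 3 through 27, which sum to 375, so each line sums to 375/5 = 75.
Row 5: 14 + 20 + 26 + 7 + ? = 75, so (5,5) = 8.
Column 1: 22 + 3 + 11 + 14 + ? = 75, so (2,1) = 25.
Main diagonal must total 75; the given cells sum to 51, so (4,4) = 24.
Column 4 needs 75; the known cells sum to 62, so (2,4) = 13.
Anti-diagonal must total 75; the given cells sum to 59, so (1,5) = 16.
Row 1 must total 75; the given cells sum to 52, so (1,2) = 23.
The remaining cell in row 2 is (2,3) = 75 − 63 = 12.
Using column 2: 23 + 6 + 17 + 20 + ? → (3,2) = 75 − 66 = 9.
From column 3, 75 − (4 + 12 + 15 + 26) gives (4,3) = 18.
Row 3 must total 75; the given cells sum to 48, so (3,5) = 27.
Using row 4: 11 + 17 + 18 + 24 + ? → (4,5) = 75 − 70 = 5.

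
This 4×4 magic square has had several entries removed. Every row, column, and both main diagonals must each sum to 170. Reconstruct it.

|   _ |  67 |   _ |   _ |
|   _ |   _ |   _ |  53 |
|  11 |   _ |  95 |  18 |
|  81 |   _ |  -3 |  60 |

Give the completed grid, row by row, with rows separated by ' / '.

-10 67 74 39 / 88 25 4 53 / 11 46 95 18 / 81 32 -3 60

From row 3, 170 − (11 + 95 + 18) gives (3,2) = 46.
From row 4, 170 − (81 + (-3) + 60) gives (4,2) = 32.
Using column 2: 67 + 46 + 32 + ? → (2,2) = 170 − 145 = 25.
Using column 4: 53 + 18 + 60 + ? → (1,4) = 170 − 131 = 39.
The remaining cell in main diagonal is (1,1) = 170 − 180 = -10.
Anti-diagonal: 39 + 46 + 81 + ? = 170, so (2,3) = 4.
Row 1: -10 + 67 + 39 + ? = 170, so (1,3) = 74.
Using row 2: 25 + 4 + 53 + ? → (2,1) = 170 − 82 = 88.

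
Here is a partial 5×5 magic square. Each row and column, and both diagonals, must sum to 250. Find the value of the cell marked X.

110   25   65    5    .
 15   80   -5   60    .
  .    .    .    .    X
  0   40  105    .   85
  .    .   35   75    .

30

Row 1 needs 250; the known cells sum to 205, so (1,5) = 45.
The remaining cell in row 2 is (2,5) = 250 − 150 = 100.
Row 4: 0 + 40 + 105 + 85 + ? = 250, so (4,4) = 20.
The remaining cell in column 3 is (3,3) = 250 − 200 = 50.
Column 4 must total 250; the given cells sum to 160, so (3,4) = 90.
Main diagonal: 110 + 80 + 50 + 20 + ? = 250, so (5,5) = -10.
Using anti-diagonal: 45 + 60 + 50 + 40 + ? → (5,1) = 250 − 195 = 55.
Row 5 must total 250; the given cells sum to 155, so (5,2) = 95.
Using column 1: 110 + 15 + 0 + 55 + ? → (3,1) = 250 − 180 = 70.
Column 2 must total 250; the given cells sum to 240, so (3,2) = 10.
Column 5: 45 + 100 + 85 + (-10) + ? = 250, so (3,5) = 30.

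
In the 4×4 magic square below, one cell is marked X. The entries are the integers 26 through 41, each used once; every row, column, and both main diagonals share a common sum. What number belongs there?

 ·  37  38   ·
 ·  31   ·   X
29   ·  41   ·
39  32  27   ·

35

The entries are 26 through 41, which sum to 536, so each line sums to 536/4 = 134.
Row 4: 39 + 32 + 27 + ? = 134, so (4,4) = 36.
Column 2 needs 134; the known cells sum to 100, so (3,2) = 34.
Column 3 needs 134; the known cells sum to 106, so (2,3) = 28.
The remaining cell in main diagonal is (1,1) = 134 − 108 = 26.
From anti-diagonal, 134 − (28 + 34 + 39) gives (1,4) = 33.
From row 3, 134 − (29 + 34 + 41) gives (3,4) = 30.
From column 1, 134 − (26 + 29 + 39) gives (2,1) = 40.
The remaining cell in column 4 is (2,4) = 134 − 99 = 35.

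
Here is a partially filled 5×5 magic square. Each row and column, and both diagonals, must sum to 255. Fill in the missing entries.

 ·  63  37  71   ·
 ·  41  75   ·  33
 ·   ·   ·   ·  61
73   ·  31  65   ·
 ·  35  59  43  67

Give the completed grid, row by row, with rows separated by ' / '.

Row 5 needs 255; the known cells sum to 204, so (5,1) = 51.
Using column 3: 37 + 75 + 31 + 59 + ? → (3,3) = 255 − 202 = 53.
Main diagonal needs 255; the known cells sum to 226, so (1,1) = 29.
The remaining cell in row 1 is (1,5) = 255 − 200 = 55.
The remaining cell in column 5 is (4,5) = 255 − 216 = 39.
Row 4 needs 255; the known cells sum to 208, so (4,2) = 47.
Using column 2: 63 + 41 + 47 + 35 + ? → (3,2) = 255 − 186 = 69.
Using anti-diagonal: 55 + 53 + 47 + 51 + ? → (2,4) = 255 − 206 = 49.
Using row 2: 41 + 75 + 49 + 33 + ? → (2,1) = 255 − 198 = 57.
The remaining cell in column 1 is (3,1) = 255 − 210 = 45.
Column 4 must total 255; the given cells sum to 228, so (3,4) = 27.

29 63 37 71 55 / 57 41 75 49 33 / 45 69 53 27 61 / 73 47 31 65 39 / 51 35 59 43 67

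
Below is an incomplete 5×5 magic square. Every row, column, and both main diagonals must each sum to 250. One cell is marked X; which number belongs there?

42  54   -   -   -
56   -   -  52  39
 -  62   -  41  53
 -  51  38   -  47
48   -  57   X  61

44

Column 5: 39 + 53 + 47 + 61 + ? = 250, so (1,5) = 50.
The remaining cell in anti-diagonal is (3,3) = 250 − 201 = 49.
Row 3: 62 + 49 + 41 + 53 + ? = 250, so (3,1) = 45.
Column 1 needs 250; the known cells sum to 191, so (4,1) = 59.
Row 4 must total 250; the given cells sum to 195, so (4,4) = 55.
Main diagonal: 42 + 49 + 55 + 61 + ? = 250, so (2,2) = 43.
From row 2, 250 − (56 + 43 + 52 + 39) gives (2,3) = 60.
Column 2: 54 + 43 + 62 + 51 + ? = 250, so (5,2) = 40.
Using column 3: 60 + 49 + 38 + 57 + ? → (1,3) = 250 − 204 = 46.
Row 1 must total 250; the given cells sum to 192, so (1,4) = 58.
Row 5 must total 250; the given cells sum to 206, so (5,4) = 44.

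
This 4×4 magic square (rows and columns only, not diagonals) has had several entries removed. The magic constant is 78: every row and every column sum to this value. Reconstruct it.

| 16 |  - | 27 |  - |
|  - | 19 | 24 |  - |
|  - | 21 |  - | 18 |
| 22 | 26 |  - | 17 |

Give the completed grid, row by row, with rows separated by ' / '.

From row 4, 78 − (22 + 26 + 17) gives (4,3) = 13.
The remaining cell in column 2 is (1,2) = 78 − 66 = 12.
The remaining cell in column 3 is (3,3) = 78 − 64 = 14.
Row 1: 16 + 12 + 27 + ? = 78, so (1,4) = 23.
Using row 3: 21 + 14 + 18 + ? → (3,1) = 78 − 53 = 25.
Column 1 needs 78; the known cells sum to 63, so (2,1) = 15.
Column 4 must total 78; the given cells sum to 58, so (2,4) = 20.

16 12 27 23 / 15 19 24 20 / 25 21 14 18 / 22 26 13 17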